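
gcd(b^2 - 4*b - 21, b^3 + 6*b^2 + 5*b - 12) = b + 3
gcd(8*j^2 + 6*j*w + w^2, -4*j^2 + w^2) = 2*j + w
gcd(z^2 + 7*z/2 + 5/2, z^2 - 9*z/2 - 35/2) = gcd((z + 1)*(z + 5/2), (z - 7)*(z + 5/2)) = z + 5/2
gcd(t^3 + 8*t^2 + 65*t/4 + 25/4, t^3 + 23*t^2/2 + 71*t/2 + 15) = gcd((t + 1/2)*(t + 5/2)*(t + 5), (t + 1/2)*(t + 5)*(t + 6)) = t^2 + 11*t/2 + 5/2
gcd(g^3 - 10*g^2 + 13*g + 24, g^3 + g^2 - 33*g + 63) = g - 3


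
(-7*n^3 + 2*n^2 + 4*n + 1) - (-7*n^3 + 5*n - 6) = 2*n^2 - n + 7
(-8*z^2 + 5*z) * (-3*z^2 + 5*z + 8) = 24*z^4 - 55*z^3 - 39*z^2 + 40*z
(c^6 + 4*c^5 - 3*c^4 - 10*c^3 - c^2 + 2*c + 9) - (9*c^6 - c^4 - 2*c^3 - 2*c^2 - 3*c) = -8*c^6 + 4*c^5 - 2*c^4 - 8*c^3 + c^2 + 5*c + 9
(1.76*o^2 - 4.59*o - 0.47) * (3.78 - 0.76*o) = -1.3376*o^3 + 10.1412*o^2 - 16.993*o - 1.7766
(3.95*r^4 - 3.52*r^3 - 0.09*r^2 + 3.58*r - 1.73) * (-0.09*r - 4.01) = -0.3555*r^5 - 15.5227*r^4 + 14.1233*r^3 + 0.0387*r^2 - 14.2001*r + 6.9373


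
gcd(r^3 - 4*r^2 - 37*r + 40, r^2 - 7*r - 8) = r - 8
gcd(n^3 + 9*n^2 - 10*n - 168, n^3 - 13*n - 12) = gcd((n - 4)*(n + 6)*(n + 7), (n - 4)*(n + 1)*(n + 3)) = n - 4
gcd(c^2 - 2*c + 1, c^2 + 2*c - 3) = c - 1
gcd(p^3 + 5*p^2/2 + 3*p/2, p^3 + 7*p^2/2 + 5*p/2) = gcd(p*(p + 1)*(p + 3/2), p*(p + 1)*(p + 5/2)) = p^2 + p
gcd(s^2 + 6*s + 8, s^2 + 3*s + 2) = s + 2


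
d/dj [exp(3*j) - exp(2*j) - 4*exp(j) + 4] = (3*exp(2*j) - 2*exp(j) - 4)*exp(j)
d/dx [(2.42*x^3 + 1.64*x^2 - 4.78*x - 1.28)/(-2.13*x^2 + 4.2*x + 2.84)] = (-5.1546*x^4 + 20.328*x^3 + 17.325*x^2 + 3.8624*x - 8.1992)/(4.5369*x^4 - 17.892*x^3 + 5.5416*x^2 + 23.856*x + 8.0656)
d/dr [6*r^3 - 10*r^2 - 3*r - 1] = 18*r^2 - 20*r - 3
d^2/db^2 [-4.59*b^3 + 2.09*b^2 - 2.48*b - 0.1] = 4.18 - 27.54*b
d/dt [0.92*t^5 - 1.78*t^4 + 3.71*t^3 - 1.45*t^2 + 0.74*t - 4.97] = 4.6*t^4 - 7.12*t^3 + 11.13*t^2 - 2.9*t + 0.74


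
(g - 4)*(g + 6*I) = g^2 - 4*g + 6*I*g - 24*I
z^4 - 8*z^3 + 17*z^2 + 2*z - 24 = (z - 4)*(z - 3)*(z - 2)*(z + 1)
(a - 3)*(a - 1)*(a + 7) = a^3 + 3*a^2 - 25*a + 21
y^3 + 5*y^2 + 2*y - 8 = (y - 1)*(y + 2)*(y + 4)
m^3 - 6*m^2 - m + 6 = (m - 6)*(m - 1)*(m + 1)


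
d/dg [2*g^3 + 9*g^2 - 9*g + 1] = 6*g^2 + 18*g - 9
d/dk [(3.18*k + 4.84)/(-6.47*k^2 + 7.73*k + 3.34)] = (20.5746*k^2 + 62.6296*k - 26.792)/(41.8609*k^4 - 100.0262*k^3 + 16.5333*k^2 + 51.6364*k + 11.1556)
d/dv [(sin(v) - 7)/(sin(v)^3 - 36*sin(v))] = (-2*sin(v) + 21 - 252/sin(v)^2)*cos(v)/((sin(v) - 6)^2*(sin(v) + 6)^2)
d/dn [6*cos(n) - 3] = -6*sin(n)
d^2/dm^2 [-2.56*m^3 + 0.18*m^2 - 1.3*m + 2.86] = 0.36 - 15.36*m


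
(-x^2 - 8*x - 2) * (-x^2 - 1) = x^4 + 8*x^3 + 3*x^2 + 8*x + 2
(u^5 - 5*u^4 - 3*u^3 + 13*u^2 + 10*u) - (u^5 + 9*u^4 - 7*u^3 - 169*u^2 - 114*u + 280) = -14*u^4 + 4*u^3 + 182*u^2 + 124*u - 280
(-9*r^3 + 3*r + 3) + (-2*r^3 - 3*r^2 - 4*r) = -11*r^3 - 3*r^2 - r + 3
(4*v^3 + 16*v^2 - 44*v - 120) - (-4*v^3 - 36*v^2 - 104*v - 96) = 8*v^3 + 52*v^2 + 60*v - 24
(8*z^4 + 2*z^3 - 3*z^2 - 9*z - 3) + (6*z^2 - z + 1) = 8*z^4 + 2*z^3 + 3*z^2 - 10*z - 2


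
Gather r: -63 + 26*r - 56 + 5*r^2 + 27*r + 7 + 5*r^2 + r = 10*r^2 + 54*r - 112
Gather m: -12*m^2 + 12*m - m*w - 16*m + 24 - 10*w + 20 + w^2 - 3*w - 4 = -12*m^2 + m*(-w - 4) + w^2 - 13*w + 40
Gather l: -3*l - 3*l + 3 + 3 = 6 - 6*l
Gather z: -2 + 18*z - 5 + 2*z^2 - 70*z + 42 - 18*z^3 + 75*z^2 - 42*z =-18*z^3 + 77*z^2 - 94*z + 35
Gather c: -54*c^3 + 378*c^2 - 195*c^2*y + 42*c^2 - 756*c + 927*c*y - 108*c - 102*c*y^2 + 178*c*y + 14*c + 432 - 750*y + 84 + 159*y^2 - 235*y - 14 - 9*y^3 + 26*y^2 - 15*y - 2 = -54*c^3 + c^2*(420 - 195*y) + c*(-102*y^2 + 1105*y - 850) - 9*y^3 + 185*y^2 - 1000*y + 500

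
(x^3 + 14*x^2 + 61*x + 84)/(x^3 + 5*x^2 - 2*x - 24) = (x + 7)/(x - 2)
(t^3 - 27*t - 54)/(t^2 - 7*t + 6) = (t^2 + 6*t + 9)/(t - 1)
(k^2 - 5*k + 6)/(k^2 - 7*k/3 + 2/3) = 3*(k - 3)/(3*k - 1)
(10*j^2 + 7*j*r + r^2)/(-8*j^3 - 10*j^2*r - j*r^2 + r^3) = (5*j + r)/(-4*j^2 - 3*j*r + r^2)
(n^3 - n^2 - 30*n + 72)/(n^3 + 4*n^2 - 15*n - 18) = (n - 4)/(n + 1)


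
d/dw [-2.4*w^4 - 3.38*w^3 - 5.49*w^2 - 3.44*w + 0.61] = -9.6*w^3 - 10.14*w^2 - 10.98*w - 3.44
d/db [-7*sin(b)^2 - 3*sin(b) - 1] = -(14*sin(b) + 3)*cos(b)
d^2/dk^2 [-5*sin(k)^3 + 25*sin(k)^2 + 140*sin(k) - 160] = 45*sin(k)^3 - 100*sin(k)^2 - 170*sin(k) + 50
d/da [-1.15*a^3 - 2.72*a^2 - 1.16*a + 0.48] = -3.45*a^2 - 5.44*a - 1.16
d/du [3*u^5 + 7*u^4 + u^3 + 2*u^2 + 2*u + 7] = 15*u^4 + 28*u^3 + 3*u^2 + 4*u + 2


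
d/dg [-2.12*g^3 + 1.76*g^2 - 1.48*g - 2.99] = -6.36*g^2 + 3.52*g - 1.48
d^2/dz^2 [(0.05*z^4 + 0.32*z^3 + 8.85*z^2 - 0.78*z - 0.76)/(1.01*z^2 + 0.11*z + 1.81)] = (0.10201*z^6 + 0.033329999999999*z^5 + 0.552059999999997*z^4 - 4.560786*z^3 - 99.375834*z^2 + 14.339004*z + 61.057886)/(1.030301*z^6 + 0.336633*z^5 + 5.575806*z^4 + 1.207877*z^3 + 9.992286*z^2 + 1.081113*z + 5.929741)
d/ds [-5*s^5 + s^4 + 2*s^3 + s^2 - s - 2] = -25*s^4 + 4*s^3 + 6*s^2 + 2*s - 1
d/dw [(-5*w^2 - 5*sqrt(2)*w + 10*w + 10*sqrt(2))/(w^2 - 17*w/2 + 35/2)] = 10*(2*sqrt(2)*w^2 + 13*w^2 - 70*w - 8*sqrt(2)*w - sqrt(2) + 70)/(4*w^4 - 68*w^3 + 429*w^2 - 1190*w + 1225)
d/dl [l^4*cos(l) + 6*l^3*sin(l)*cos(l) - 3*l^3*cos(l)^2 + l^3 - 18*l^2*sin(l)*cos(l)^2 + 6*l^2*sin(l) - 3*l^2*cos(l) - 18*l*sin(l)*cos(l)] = -l^4*sin(l) + 3*l^3*sin(2*l) + 4*l^3*cos(l) + 6*l^3*cos(2*l) + 3*l^2*sin(l) + 9*l^2*sin(2*l) + 3*l^2*cos(l)/2 - 9*l^2*cos(2*l)/2 - 27*l^2*cos(3*l)/2 - 3*l^2/2 + 3*l*sin(l) - 9*l*sin(3*l) - 6*l*cos(l) - 18*l*cos(2*l) - 9*sin(2*l)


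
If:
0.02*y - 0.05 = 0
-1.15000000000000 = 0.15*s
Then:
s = -7.67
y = 2.50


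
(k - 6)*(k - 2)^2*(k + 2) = k^4 - 8*k^3 + 8*k^2 + 32*k - 48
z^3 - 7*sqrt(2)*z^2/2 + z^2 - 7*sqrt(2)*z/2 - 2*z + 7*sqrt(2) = (z - 1)*(z + 2)*(z - 7*sqrt(2)/2)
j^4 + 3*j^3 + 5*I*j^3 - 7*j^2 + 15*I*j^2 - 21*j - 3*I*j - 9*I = (j + 3)*(j + I)^2*(j + 3*I)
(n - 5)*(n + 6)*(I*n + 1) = I*n^3 + n^2 + I*n^2 + n - 30*I*n - 30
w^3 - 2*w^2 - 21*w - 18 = (w - 6)*(w + 1)*(w + 3)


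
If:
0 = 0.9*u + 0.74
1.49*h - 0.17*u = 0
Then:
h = -0.09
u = -0.82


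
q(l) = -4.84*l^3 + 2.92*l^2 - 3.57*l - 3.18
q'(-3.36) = -187.12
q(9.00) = -3327.15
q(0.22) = -3.88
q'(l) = -14.52*l^2 + 5.84*l - 3.57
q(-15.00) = 17042.37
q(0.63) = -5.48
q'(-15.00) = -3358.17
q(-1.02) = 8.64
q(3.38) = -168.78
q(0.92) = -7.76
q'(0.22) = -2.99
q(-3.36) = 225.38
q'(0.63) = -5.65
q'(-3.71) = -225.09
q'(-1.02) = -24.63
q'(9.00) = -1127.13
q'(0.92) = -10.49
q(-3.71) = 297.41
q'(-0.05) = -3.90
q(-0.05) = -2.99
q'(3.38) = -149.71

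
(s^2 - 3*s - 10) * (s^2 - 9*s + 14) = s^4 - 12*s^3 + 31*s^2 + 48*s - 140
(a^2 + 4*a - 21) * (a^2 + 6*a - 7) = a^4 + 10*a^3 - 4*a^2 - 154*a + 147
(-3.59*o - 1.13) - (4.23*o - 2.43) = 1.3 - 7.82*o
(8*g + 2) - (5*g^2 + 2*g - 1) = -5*g^2 + 6*g + 3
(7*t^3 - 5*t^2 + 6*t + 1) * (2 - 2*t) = -14*t^4 + 24*t^3 - 22*t^2 + 10*t + 2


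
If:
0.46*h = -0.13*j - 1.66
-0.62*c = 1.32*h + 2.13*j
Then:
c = 7.68302945301543 - 2.83380084151473*j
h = -0.282608695652174*j - 3.60869565217391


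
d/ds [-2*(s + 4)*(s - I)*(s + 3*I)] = -6*s^2 - 8*s*(2 + I) - 6 - 16*I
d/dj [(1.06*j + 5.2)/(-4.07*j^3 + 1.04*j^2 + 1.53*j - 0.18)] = (8.6284*j^3 + 62.3896*j^2 - 10.816*j - 8.1468)/(16.5649*j^6 - 8.4656*j^5 - 11.3726*j^4 + 4.6476*j^3 + 1.9665*j^2 - 0.5508*j + 0.0324)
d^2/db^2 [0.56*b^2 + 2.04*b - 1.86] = 1.12000000000000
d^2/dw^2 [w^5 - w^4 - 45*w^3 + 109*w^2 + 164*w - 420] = 20*w^3 - 12*w^2 - 270*w + 218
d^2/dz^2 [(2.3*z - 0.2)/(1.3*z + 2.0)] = -12.636/(1.3*z + 2.0)^3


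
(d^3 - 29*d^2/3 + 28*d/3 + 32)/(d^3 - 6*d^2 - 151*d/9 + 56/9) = 3*(3*d^2 - 5*d - 12)/(9*d^2 + 18*d - 7)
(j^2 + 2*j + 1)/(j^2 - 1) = (j + 1)/(j - 1)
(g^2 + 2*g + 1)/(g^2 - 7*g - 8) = (g + 1)/(g - 8)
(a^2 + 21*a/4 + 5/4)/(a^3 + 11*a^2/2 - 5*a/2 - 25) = (4*a + 1)/(2*(2*a^2 + a - 10))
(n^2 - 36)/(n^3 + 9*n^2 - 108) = (n - 6)/(n^2 + 3*n - 18)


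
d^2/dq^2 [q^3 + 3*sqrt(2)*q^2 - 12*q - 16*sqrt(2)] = 6*q + 6*sqrt(2)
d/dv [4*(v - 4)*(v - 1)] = 8*v - 20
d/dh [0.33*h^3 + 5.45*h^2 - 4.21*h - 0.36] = 0.99*h^2 + 10.9*h - 4.21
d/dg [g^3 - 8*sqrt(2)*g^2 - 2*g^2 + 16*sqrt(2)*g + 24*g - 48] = 3*g^2 - 16*sqrt(2)*g - 4*g + 16*sqrt(2) + 24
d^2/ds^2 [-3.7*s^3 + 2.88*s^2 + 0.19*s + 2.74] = 5.76 - 22.2*s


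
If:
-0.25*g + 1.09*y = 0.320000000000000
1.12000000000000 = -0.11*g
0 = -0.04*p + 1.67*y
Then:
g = -10.18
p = -85.24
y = -2.04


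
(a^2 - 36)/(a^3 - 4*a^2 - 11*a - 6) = (a + 6)/(a^2 + 2*a + 1)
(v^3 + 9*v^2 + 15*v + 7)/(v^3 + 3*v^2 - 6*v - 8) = (v^2 + 8*v + 7)/(v^2 + 2*v - 8)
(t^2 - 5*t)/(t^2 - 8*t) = (t - 5)/(t - 8)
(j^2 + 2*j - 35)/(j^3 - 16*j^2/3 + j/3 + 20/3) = 3*(j + 7)/(3*j^2 - j - 4)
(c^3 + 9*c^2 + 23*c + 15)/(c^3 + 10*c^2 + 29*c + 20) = (c + 3)/(c + 4)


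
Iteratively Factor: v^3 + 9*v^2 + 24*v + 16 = (v + 4)*(v^2 + 5*v + 4) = (v + 1)*(v + 4)*(v + 4)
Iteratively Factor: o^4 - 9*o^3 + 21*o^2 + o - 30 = (o - 2)*(o^3 - 7*o^2 + 7*o + 15) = (o - 3)*(o - 2)*(o^2 - 4*o - 5) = (o - 5)*(o - 3)*(o - 2)*(o + 1)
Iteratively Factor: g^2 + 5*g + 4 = (g + 1)*(g + 4)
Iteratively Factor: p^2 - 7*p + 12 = (p - 3)*(p - 4)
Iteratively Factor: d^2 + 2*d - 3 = (d + 3)*(d - 1)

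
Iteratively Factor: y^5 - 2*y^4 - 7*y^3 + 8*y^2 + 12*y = (y - 2)*(y^4 - 7*y^2 - 6*y) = (y - 3)*(y - 2)*(y^3 + 3*y^2 + 2*y) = (y - 3)*(y - 2)*(y + 1)*(y^2 + 2*y) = y*(y - 3)*(y - 2)*(y + 1)*(y + 2)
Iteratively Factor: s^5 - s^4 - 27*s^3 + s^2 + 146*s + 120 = (s - 5)*(s^4 + 4*s^3 - 7*s^2 - 34*s - 24) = (s - 5)*(s + 2)*(s^3 + 2*s^2 - 11*s - 12) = (s - 5)*(s + 2)*(s + 4)*(s^2 - 2*s - 3) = (s - 5)*(s - 3)*(s + 2)*(s + 4)*(s + 1)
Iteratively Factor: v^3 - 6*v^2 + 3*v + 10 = (v - 2)*(v^2 - 4*v - 5) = (v - 5)*(v - 2)*(v + 1)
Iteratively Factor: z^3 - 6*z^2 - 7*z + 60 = (z - 4)*(z^2 - 2*z - 15) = (z - 4)*(z + 3)*(z - 5)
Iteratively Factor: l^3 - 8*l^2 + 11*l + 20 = (l - 5)*(l^2 - 3*l - 4) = (l - 5)*(l + 1)*(l - 4)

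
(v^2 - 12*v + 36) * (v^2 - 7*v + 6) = v^4 - 19*v^3 + 126*v^2 - 324*v + 216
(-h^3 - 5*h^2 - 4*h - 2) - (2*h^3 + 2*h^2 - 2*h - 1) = -3*h^3 - 7*h^2 - 2*h - 1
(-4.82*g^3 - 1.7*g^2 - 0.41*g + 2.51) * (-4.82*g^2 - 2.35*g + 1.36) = 23.2324*g^5 + 19.521*g^4 - 0.584000000000001*g^3 - 13.4467*g^2 - 6.4561*g + 3.4136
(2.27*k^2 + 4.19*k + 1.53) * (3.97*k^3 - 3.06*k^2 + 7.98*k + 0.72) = 9.0119*k^5 + 9.6881*k^4 + 11.3673*k^3 + 30.3888*k^2 + 15.2262*k + 1.1016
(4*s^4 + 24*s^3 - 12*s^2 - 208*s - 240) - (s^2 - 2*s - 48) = 4*s^4 + 24*s^3 - 13*s^2 - 206*s - 192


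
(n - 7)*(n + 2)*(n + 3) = n^3 - 2*n^2 - 29*n - 42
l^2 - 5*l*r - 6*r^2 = (l - 6*r)*(l + r)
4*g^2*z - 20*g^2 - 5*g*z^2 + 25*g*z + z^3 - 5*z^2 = (-4*g + z)*(-g + z)*(z - 5)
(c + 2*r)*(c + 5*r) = c^2 + 7*c*r + 10*r^2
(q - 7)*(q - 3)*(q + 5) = q^3 - 5*q^2 - 29*q + 105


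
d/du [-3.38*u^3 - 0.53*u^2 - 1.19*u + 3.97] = -10.14*u^2 - 1.06*u - 1.19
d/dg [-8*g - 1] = -8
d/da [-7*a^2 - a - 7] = -14*a - 1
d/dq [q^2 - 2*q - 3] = 2*q - 2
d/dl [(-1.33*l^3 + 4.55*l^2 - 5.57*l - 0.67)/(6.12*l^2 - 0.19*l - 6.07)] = (-8.1396*l^4 + 0.505400000000002*l^3 + 57.4432*l^2 - 47.0362*l + 33.6826)/(37.4544*l^4 - 2.3256*l^3 - 74.2607*l^2 + 2.3066*l + 36.8449)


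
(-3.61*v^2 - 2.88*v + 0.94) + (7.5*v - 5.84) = -3.61*v^2 + 4.62*v - 4.9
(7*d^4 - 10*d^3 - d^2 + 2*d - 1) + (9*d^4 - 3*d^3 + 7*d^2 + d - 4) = 16*d^4 - 13*d^3 + 6*d^2 + 3*d - 5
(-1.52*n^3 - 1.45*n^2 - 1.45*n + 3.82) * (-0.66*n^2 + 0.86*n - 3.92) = 1.0032*n^5 - 0.3502*n^4 + 5.6684*n^3 + 1.9158*n^2 + 8.9692*n - 14.9744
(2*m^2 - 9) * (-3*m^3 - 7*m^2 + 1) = -6*m^5 - 14*m^4 + 27*m^3 + 65*m^2 - 9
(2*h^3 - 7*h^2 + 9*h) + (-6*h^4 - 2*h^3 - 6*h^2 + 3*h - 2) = -6*h^4 - 13*h^2 + 12*h - 2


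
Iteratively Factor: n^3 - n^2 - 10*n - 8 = (n + 1)*(n^2 - 2*n - 8) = (n - 4)*(n + 1)*(n + 2)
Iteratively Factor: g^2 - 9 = (g + 3)*(g - 3)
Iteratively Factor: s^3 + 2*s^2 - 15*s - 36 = (s - 4)*(s^2 + 6*s + 9) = (s - 4)*(s + 3)*(s + 3)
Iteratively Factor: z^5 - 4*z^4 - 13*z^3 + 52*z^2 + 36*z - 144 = (z - 2)*(z^4 - 2*z^3 - 17*z^2 + 18*z + 72) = (z - 2)*(z + 3)*(z^3 - 5*z^2 - 2*z + 24) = (z - 4)*(z - 2)*(z + 3)*(z^2 - z - 6) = (z - 4)*(z - 3)*(z - 2)*(z + 3)*(z + 2)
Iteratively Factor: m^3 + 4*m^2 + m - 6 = (m + 3)*(m^2 + m - 2) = (m - 1)*(m + 3)*(m + 2)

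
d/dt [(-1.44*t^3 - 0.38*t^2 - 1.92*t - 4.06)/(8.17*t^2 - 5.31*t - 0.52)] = (-11.7648*t^4 + 15.2928*t^3 + 19.9506*t^2 + 66.7356*t - 20.5602)/(66.7489*t^4 - 86.7654*t^3 + 19.6993*t^2 + 5.5224*t + 0.2704)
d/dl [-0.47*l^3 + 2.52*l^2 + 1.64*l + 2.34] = -1.41*l^2 + 5.04*l + 1.64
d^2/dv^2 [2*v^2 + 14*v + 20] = 4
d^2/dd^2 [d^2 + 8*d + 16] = 2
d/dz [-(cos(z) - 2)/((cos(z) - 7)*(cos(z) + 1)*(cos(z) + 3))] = (-2*cos(z)^3 + 9*cos(z)^2 - 12*cos(z) - 71)*sin(z)/((cos(z) - 7)^2*(cos(z) + 1)^2*(cos(z) + 3)^2)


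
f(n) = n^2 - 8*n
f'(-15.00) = -38.00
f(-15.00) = 345.00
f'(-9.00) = -26.00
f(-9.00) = 153.00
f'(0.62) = -6.76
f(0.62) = -4.58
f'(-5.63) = -19.26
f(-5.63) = 76.74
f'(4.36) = 0.72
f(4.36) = -15.87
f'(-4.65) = -17.30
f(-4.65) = 58.82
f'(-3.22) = -14.44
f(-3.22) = 36.13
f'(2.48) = -3.04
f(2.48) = -13.69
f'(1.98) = -4.04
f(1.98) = -11.92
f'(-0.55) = -9.10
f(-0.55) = 4.70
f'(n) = 2*n - 8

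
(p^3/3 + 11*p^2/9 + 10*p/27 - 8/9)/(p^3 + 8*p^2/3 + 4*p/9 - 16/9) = (p + 3)/(3*(p + 2))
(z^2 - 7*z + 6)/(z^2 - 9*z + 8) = (z - 6)/(z - 8)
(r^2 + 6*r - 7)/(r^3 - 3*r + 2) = (r + 7)/(r^2 + r - 2)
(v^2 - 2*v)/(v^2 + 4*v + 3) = v*(v - 2)/(v^2 + 4*v + 3)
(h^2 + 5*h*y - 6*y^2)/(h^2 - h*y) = (h + 6*y)/h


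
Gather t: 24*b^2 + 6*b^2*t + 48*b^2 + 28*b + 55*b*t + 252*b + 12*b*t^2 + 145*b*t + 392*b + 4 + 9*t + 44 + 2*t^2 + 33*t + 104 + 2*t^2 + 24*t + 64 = 72*b^2 + 672*b + t^2*(12*b + 4) + t*(6*b^2 + 200*b + 66) + 216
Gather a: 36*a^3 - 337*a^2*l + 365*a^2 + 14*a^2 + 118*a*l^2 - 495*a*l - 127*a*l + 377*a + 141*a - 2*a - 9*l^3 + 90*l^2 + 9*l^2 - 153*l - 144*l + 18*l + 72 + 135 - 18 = 36*a^3 + a^2*(379 - 337*l) + a*(118*l^2 - 622*l + 516) - 9*l^3 + 99*l^2 - 279*l + 189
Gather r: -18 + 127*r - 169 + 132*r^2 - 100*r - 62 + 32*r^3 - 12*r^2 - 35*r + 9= 32*r^3 + 120*r^2 - 8*r - 240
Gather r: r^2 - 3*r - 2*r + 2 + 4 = r^2 - 5*r + 6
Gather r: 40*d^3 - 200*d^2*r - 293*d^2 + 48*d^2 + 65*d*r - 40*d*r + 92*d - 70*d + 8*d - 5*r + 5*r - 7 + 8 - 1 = 40*d^3 - 245*d^2 + 30*d + r*(-200*d^2 + 25*d)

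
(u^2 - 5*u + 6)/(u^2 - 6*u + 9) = (u - 2)/(u - 3)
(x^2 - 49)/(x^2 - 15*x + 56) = (x + 7)/(x - 8)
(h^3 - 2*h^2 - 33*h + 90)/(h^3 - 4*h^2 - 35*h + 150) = (h - 3)/(h - 5)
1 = 1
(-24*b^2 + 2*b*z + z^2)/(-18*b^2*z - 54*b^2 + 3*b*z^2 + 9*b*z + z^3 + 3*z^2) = (-4*b + z)/(-3*b*z - 9*b + z^2 + 3*z)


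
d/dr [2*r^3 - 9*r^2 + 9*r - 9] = 6*r^2 - 18*r + 9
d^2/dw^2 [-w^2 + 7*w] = -2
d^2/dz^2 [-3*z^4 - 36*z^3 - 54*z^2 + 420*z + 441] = -36*z^2 - 216*z - 108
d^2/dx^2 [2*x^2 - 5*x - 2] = 4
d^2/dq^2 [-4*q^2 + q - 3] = -8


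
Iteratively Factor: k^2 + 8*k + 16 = (k + 4)*(k + 4)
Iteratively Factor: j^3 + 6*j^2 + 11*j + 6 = (j + 2)*(j^2 + 4*j + 3) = (j + 2)*(j + 3)*(j + 1)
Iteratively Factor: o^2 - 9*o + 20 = (o - 5)*(o - 4)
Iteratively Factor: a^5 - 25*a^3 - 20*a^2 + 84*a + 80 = (a + 1)*(a^4 - a^3 - 24*a^2 + 4*a + 80) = (a - 5)*(a + 1)*(a^3 + 4*a^2 - 4*a - 16) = (a - 5)*(a - 2)*(a + 1)*(a^2 + 6*a + 8) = (a - 5)*(a - 2)*(a + 1)*(a + 4)*(a + 2)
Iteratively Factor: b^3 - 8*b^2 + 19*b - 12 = (b - 3)*(b^2 - 5*b + 4) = (b - 3)*(b - 1)*(b - 4)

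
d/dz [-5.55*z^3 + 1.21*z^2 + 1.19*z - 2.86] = -16.65*z^2 + 2.42*z + 1.19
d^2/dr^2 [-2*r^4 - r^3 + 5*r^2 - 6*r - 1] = -24*r^2 - 6*r + 10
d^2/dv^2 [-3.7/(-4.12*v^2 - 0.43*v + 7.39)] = (-125.61056*v^2 - 13.10984*v + 3.7*(8.24*v + 0.43)*(16.48*v + 0.86) + 225.30632)/(4.12*v^2 + 0.43*v - 7.39)^3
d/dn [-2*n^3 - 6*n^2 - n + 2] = -6*n^2 - 12*n - 1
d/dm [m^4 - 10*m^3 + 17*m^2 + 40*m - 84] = 4*m^3 - 30*m^2 + 34*m + 40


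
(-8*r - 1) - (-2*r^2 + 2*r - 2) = 2*r^2 - 10*r + 1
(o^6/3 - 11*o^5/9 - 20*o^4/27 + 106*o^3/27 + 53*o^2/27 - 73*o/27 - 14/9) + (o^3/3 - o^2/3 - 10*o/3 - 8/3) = o^6/3 - 11*o^5/9 - 20*o^4/27 + 115*o^3/27 + 44*o^2/27 - 163*o/27 - 38/9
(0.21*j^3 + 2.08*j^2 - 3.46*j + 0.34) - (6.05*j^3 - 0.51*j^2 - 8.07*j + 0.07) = -5.84*j^3 + 2.59*j^2 + 4.61*j + 0.27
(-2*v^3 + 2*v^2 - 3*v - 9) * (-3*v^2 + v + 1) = 6*v^5 - 8*v^4 + 9*v^3 + 26*v^2 - 12*v - 9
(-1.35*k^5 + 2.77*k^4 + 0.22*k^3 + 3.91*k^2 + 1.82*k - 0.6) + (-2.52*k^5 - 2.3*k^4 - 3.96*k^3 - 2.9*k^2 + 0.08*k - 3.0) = -3.87*k^5 + 0.47*k^4 - 3.74*k^3 + 1.01*k^2 + 1.9*k - 3.6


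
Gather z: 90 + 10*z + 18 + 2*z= 12*z + 108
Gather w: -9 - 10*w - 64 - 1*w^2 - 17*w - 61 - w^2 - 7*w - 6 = -2*w^2 - 34*w - 140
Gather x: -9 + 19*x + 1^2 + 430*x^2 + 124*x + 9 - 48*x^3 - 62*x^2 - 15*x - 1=-48*x^3 + 368*x^2 + 128*x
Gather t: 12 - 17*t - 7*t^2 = -7*t^2 - 17*t + 12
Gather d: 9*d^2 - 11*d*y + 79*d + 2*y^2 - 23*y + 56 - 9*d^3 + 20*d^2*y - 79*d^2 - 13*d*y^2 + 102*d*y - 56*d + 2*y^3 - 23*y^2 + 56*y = -9*d^3 + d^2*(20*y - 70) + d*(-13*y^2 + 91*y + 23) + 2*y^3 - 21*y^2 + 33*y + 56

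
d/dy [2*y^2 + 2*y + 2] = 4*y + 2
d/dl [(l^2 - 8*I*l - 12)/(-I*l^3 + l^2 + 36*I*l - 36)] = (-I*l^4 - 16*l^3 - 8*I*l^2 + 48*l - 720*I)/(l^6 + 2*I*l^5 - 73*l^4 - 144*I*l^3 + 1368*l^2 + 2592*I*l - 1296)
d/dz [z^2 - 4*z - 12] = 2*z - 4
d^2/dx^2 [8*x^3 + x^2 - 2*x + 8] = 48*x + 2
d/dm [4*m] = 4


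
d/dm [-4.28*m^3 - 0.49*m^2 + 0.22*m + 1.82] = -12.84*m^2 - 0.98*m + 0.22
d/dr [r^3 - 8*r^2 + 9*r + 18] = 3*r^2 - 16*r + 9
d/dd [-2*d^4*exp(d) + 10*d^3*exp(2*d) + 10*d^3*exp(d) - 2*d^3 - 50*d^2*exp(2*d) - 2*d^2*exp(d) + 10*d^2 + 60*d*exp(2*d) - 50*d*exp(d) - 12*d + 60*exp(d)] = -2*d^4*exp(d) + 20*d^3*exp(2*d) + 2*d^3*exp(d) - 70*d^2*exp(2*d) + 28*d^2*exp(d) - 6*d^2 + 20*d*exp(2*d) - 54*d*exp(d) + 20*d + 60*exp(2*d) + 10*exp(d) - 12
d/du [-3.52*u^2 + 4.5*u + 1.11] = 4.5 - 7.04*u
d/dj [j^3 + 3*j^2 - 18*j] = 3*j^2 + 6*j - 18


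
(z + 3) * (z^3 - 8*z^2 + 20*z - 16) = z^4 - 5*z^3 - 4*z^2 + 44*z - 48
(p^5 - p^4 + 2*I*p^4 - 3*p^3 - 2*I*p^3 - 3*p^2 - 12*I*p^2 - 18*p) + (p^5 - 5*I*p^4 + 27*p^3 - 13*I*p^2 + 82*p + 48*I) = 2*p^5 - p^4 - 3*I*p^4 + 24*p^3 - 2*I*p^3 - 3*p^2 - 25*I*p^2 + 64*p + 48*I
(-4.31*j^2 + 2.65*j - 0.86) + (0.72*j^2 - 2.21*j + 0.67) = -3.59*j^2 + 0.44*j - 0.19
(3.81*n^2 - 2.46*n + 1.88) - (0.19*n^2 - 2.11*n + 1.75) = 3.62*n^2 - 0.35*n + 0.13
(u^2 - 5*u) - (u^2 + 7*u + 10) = -12*u - 10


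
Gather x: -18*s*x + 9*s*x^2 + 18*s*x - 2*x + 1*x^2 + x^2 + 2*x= x^2*(9*s + 2)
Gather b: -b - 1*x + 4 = -b - x + 4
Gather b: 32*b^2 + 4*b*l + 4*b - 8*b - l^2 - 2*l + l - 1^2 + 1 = 32*b^2 + b*(4*l - 4) - l^2 - l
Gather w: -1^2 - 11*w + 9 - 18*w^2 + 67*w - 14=-18*w^2 + 56*w - 6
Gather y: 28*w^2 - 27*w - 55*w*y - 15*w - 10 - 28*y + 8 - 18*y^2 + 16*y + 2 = 28*w^2 - 42*w - 18*y^2 + y*(-55*w - 12)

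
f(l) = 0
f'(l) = 0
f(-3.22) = 0.00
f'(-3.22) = 0.00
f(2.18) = 0.00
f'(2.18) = 0.00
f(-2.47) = 0.00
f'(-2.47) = 0.00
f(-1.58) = 0.00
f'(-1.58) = 0.00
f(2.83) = 0.00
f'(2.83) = 0.00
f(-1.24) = 0.00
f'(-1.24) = 0.00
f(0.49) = 0.00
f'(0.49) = 0.00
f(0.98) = 0.00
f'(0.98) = 0.00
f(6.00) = 0.00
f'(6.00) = 0.00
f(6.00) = 0.00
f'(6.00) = 0.00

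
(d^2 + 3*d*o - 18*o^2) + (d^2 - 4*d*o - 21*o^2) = 2*d^2 - d*o - 39*o^2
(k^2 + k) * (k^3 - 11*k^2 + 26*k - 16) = k^5 - 10*k^4 + 15*k^3 + 10*k^2 - 16*k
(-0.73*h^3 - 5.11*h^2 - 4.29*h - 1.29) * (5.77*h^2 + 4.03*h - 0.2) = -4.2121*h^5 - 32.4266*h^4 - 45.2006*h^3 - 23.71*h^2 - 4.3407*h + 0.258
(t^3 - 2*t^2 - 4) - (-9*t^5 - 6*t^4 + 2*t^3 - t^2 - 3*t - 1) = 9*t^5 + 6*t^4 - t^3 - t^2 + 3*t - 3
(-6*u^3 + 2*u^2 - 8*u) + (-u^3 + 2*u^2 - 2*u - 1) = -7*u^3 + 4*u^2 - 10*u - 1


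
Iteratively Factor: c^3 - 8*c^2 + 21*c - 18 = (c - 3)*(c^2 - 5*c + 6) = (c - 3)*(c - 2)*(c - 3)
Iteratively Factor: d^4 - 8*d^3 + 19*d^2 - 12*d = (d - 3)*(d^3 - 5*d^2 + 4*d) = (d - 3)*(d - 1)*(d^2 - 4*d) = (d - 4)*(d - 3)*(d - 1)*(d)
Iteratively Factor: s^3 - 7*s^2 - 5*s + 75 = (s + 3)*(s^2 - 10*s + 25) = (s - 5)*(s + 3)*(s - 5)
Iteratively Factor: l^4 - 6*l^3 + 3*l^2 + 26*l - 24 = (l - 3)*(l^3 - 3*l^2 - 6*l + 8) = (l - 3)*(l - 1)*(l^2 - 2*l - 8) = (l - 4)*(l - 3)*(l - 1)*(l + 2)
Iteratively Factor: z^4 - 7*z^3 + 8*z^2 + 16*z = (z - 4)*(z^3 - 3*z^2 - 4*z) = z*(z - 4)*(z^2 - 3*z - 4) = z*(z - 4)*(z + 1)*(z - 4)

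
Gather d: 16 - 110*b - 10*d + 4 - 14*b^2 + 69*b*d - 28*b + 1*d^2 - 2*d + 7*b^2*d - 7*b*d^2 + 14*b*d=-14*b^2 - 138*b + d^2*(1 - 7*b) + d*(7*b^2 + 83*b - 12) + 20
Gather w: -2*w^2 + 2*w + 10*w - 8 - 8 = -2*w^2 + 12*w - 16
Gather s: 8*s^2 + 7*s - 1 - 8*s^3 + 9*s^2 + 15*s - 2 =-8*s^3 + 17*s^2 + 22*s - 3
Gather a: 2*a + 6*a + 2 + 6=8*a + 8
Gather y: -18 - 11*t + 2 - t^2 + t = -t^2 - 10*t - 16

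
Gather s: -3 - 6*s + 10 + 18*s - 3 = 12*s + 4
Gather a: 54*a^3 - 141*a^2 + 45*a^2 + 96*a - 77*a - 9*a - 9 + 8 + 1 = 54*a^3 - 96*a^2 + 10*a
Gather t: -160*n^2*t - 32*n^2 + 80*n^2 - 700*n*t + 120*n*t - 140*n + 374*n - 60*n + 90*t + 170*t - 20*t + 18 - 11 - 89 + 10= 48*n^2 + 174*n + t*(-160*n^2 - 580*n + 240) - 72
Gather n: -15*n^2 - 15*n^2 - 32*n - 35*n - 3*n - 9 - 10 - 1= -30*n^2 - 70*n - 20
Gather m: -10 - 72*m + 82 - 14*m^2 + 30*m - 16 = -14*m^2 - 42*m + 56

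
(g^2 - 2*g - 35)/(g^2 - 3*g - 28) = (g + 5)/(g + 4)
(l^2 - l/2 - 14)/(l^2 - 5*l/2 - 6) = (2*l + 7)/(2*l + 3)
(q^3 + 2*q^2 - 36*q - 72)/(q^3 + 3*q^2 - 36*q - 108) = (q + 2)/(q + 3)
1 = 1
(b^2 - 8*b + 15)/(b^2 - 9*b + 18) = (b - 5)/(b - 6)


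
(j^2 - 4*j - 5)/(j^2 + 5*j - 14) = (j^2 - 4*j - 5)/(j^2 + 5*j - 14)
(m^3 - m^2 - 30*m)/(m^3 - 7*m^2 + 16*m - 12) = m*(m^2 - m - 30)/(m^3 - 7*m^2 + 16*m - 12)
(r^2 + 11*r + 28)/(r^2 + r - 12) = (r + 7)/(r - 3)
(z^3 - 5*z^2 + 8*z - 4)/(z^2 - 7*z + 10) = (z^2 - 3*z + 2)/(z - 5)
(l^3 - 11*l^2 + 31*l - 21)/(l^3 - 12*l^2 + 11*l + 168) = (l^2 - 4*l + 3)/(l^2 - 5*l - 24)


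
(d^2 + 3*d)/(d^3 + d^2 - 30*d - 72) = d/(d^2 - 2*d - 24)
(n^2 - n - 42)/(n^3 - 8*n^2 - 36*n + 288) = (n - 7)/(n^2 - 14*n + 48)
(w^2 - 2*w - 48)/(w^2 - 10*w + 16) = (w + 6)/(w - 2)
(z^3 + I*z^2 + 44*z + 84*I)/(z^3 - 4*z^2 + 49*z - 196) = (z^2 + 8*I*z - 12)/(z^2 + z*(-4 + 7*I) - 28*I)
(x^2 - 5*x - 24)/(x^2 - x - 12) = (x - 8)/(x - 4)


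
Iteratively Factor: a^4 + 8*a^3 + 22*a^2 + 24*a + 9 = (a + 1)*(a^3 + 7*a^2 + 15*a + 9) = (a + 1)*(a + 3)*(a^2 + 4*a + 3) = (a + 1)^2*(a + 3)*(a + 3)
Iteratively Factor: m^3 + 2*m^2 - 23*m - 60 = (m + 4)*(m^2 - 2*m - 15) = (m - 5)*(m + 4)*(m + 3)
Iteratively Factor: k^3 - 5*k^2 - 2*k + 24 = (k + 2)*(k^2 - 7*k + 12) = (k - 4)*(k + 2)*(k - 3)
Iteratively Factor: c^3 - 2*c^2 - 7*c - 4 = (c + 1)*(c^2 - 3*c - 4) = (c + 1)^2*(c - 4)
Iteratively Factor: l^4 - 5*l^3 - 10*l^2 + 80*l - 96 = (l - 4)*(l^3 - l^2 - 14*l + 24) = (l - 4)*(l - 3)*(l^2 + 2*l - 8) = (l - 4)*(l - 3)*(l + 4)*(l - 2)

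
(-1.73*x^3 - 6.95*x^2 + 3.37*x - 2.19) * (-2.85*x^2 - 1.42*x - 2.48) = 4.9305*x^5 + 22.2641*x^4 + 4.5549*x^3 + 18.6921*x^2 - 5.2478*x + 5.4312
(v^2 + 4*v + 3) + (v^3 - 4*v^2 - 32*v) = v^3 - 3*v^2 - 28*v + 3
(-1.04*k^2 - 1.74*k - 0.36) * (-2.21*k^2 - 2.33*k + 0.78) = 2.2984*k^4 + 6.2686*k^3 + 4.0386*k^2 - 0.5184*k - 0.2808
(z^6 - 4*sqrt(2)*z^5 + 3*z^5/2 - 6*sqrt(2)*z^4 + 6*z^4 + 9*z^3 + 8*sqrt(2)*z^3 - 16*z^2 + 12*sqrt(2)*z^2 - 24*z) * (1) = z^6 - 4*sqrt(2)*z^5 + 3*z^5/2 - 6*sqrt(2)*z^4 + 6*z^4 + 9*z^3 + 8*sqrt(2)*z^3 - 16*z^2 + 12*sqrt(2)*z^2 - 24*z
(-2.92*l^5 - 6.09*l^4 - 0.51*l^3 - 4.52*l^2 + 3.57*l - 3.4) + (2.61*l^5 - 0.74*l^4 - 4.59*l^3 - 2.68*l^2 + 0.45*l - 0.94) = -0.31*l^5 - 6.83*l^4 - 5.1*l^3 - 7.2*l^2 + 4.02*l - 4.34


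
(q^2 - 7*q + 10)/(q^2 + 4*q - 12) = (q - 5)/(q + 6)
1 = 1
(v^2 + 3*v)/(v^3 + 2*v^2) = (v + 3)/(v*(v + 2))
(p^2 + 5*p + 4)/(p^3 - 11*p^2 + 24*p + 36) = (p + 4)/(p^2 - 12*p + 36)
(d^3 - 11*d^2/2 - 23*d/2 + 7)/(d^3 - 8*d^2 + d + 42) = (d - 1/2)/(d - 3)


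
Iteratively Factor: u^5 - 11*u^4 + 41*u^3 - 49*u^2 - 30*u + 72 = (u - 3)*(u^4 - 8*u^3 + 17*u^2 + 2*u - 24) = (u - 4)*(u - 3)*(u^3 - 4*u^2 + u + 6) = (u - 4)*(u - 3)*(u - 2)*(u^2 - 2*u - 3) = (u - 4)*(u - 3)^2*(u - 2)*(u + 1)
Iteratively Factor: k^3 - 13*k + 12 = (k - 1)*(k^2 + k - 12) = (k - 3)*(k - 1)*(k + 4)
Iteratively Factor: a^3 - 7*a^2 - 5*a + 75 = (a - 5)*(a^2 - 2*a - 15) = (a - 5)^2*(a + 3)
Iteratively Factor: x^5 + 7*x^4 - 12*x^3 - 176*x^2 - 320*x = (x)*(x^4 + 7*x^3 - 12*x^2 - 176*x - 320) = x*(x + 4)*(x^3 + 3*x^2 - 24*x - 80) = x*(x - 5)*(x + 4)*(x^2 + 8*x + 16) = x*(x - 5)*(x + 4)^2*(x + 4)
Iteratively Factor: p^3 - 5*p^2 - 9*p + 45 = (p + 3)*(p^2 - 8*p + 15) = (p - 5)*(p + 3)*(p - 3)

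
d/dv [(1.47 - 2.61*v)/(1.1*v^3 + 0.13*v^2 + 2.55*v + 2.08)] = (5.742*v^3 - 4.5117*v^2 - 0.3822*v - 9.1773)/(1.21*v^6 + 0.286*v^5 + 5.6269*v^4 + 5.239*v^3 + 7.0433*v^2 + 10.608*v + 4.3264)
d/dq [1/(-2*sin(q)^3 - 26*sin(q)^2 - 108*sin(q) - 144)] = (3*sin(q)^2 + 26*sin(q) + 54)*cos(q)/(2*(sin(q)^3 + 13*sin(q)^2 + 54*sin(q) + 72)^2)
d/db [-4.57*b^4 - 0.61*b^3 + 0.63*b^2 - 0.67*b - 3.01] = -18.28*b^3 - 1.83*b^2 + 1.26*b - 0.67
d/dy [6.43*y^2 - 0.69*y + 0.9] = 12.86*y - 0.69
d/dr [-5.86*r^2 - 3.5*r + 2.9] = -11.72*r - 3.5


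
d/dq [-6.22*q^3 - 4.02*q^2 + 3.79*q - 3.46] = -18.66*q^2 - 8.04*q + 3.79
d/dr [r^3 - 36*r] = 3*r^2 - 36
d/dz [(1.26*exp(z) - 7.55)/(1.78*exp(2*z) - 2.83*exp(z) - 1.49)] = (-2.2428*exp(2*z) + 26.878*exp(z) - 23.2439)*exp(z)/(3.1684*exp(4*z) - 10.0748*exp(3*z) + 2.7045*exp(2*z) + 8.4334*exp(z) + 2.2201)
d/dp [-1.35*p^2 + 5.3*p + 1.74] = 5.3 - 2.7*p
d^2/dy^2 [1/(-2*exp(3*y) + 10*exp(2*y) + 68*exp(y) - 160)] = (-(-3*exp(2*y) + 10*exp(y) + 34)^2*exp(y) + (9*exp(2*y) - 20*exp(y) - 34)*(exp(3*y) - 5*exp(2*y) - 34*exp(y) + 80)/2)*exp(y)/(exp(3*y) - 5*exp(2*y) - 34*exp(y) + 80)^3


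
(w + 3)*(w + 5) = w^2 + 8*w + 15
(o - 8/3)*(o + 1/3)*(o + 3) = o^3 + 2*o^2/3 - 71*o/9 - 8/3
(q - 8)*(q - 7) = q^2 - 15*q + 56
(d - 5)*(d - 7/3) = d^2 - 22*d/3 + 35/3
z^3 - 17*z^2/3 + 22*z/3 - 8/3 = (z - 4)*(z - 1)*(z - 2/3)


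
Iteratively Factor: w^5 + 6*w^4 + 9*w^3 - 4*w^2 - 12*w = (w + 2)*(w^4 + 4*w^3 + w^2 - 6*w) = (w + 2)*(w + 3)*(w^3 + w^2 - 2*w) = (w - 1)*(w + 2)*(w + 3)*(w^2 + 2*w) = w*(w - 1)*(w + 2)*(w + 3)*(w + 2)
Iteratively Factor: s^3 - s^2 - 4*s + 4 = (s - 2)*(s^2 + s - 2) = (s - 2)*(s + 2)*(s - 1)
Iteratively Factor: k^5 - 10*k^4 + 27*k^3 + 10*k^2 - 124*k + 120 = (k + 2)*(k^4 - 12*k^3 + 51*k^2 - 92*k + 60) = (k - 3)*(k + 2)*(k^3 - 9*k^2 + 24*k - 20) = (k - 3)*(k - 2)*(k + 2)*(k^2 - 7*k + 10) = (k - 5)*(k - 3)*(k - 2)*(k + 2)*(k - 2)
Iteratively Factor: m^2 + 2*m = (m)*(m + 2)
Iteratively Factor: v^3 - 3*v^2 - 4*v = (v - 4)*(v^2 + v) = v*(v - 4)*(v + 1)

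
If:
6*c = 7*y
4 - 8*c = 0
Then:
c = 1/2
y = 3/7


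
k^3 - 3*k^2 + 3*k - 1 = (k - 1)^3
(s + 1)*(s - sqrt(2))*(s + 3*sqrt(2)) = s^3 + s^2 + 2*sqrt(2)*s^2 - 6*s + 2*sqrt(2)*s - 6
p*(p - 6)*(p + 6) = p^3 - 36*p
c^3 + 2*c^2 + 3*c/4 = c*(c + 1/2)*(c + 3/2)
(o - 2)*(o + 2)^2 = o^3 + 2*o^2 - 4*o - 8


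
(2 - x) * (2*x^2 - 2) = -2*x^3 + 4*x^2 + 2*x - 4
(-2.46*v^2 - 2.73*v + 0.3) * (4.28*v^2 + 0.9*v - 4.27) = -10.5288*v^4 - 13.8984*v^3 + 9.3312*v^2 + 11.9271*v - 1.281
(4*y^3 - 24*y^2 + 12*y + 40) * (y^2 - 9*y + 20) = 4*y^5 - 60*y^4 + 308*y^3 - 548*y^2 - 120*y + 800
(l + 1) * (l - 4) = l^2 - 3*l - 4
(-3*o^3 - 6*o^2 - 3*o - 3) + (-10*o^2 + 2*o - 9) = -3*o^3 - 16*o^2 - o - 12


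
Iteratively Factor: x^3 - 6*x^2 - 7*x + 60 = (x + 3)*(x^2 - 9*x + 20) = (x - 5)*(x + 3)*(x - 4)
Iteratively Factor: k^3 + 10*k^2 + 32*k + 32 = (k + 4)*(k^2 + 6*k + 8) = (k + 2)*(k + 4)*(k + 4)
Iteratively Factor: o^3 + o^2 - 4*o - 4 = (o + 1)*(o^2 - 4) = (o - 2)*(o + 1)*(o + 2)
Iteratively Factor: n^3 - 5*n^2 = (n)*(n^2 - 5*n) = n^2*(n - 5)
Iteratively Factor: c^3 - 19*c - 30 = (c + 2)*(c^2 - 2*c - 15) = (c - 5)*(c + 2)*(c + 3)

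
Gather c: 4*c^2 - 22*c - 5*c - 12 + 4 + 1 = 4*c^2 - 27*c - 7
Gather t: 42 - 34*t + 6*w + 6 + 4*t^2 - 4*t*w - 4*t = 4*t^2 + t*(-4*w - 38) + 6*w + 48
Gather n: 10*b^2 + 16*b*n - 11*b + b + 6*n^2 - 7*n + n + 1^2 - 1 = 10*b^2 - 10*b + 6*n^2 + n*(16*b - 6)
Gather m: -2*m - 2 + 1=-2*m - 1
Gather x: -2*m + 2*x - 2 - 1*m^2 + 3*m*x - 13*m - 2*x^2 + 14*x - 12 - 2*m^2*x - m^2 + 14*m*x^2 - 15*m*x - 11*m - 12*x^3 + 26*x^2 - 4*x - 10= -2*m^2 - 26*m - 12*x^3 + x^2*(14*m + 24) + x*(-2*m^2 - 12*m + 12) - 24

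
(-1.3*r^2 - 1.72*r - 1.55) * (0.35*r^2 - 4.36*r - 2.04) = -0.455*r^4 + 5.066*r^3 + 9.6087*r^2 + 10.2668*r + 3.162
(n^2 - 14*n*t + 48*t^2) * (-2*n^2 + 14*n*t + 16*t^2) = -2*n^4 + 42*n^3*t - 276*n^2*t^2 + 448*n*t^3 + 768*t^4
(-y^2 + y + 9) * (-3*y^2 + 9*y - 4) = 3*y^4 - 12*y^3 - 14*y^2 + 77*y - 36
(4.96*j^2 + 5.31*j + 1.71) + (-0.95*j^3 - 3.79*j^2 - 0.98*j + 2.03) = -0.95*j^3 + 1.17*j^2 + 4.33*j + 3.74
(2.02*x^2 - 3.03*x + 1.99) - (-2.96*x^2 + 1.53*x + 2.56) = 4.98*x^2 - 4.56*x - 0.57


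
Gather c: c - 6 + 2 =c - 4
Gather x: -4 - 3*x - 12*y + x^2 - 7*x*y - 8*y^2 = x^2 + x*(-7*y - 3) - 8*y^2 - 12*y - 4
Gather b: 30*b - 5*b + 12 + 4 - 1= 25*b + 15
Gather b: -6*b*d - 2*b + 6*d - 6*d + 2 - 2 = b*(-6*d - 2)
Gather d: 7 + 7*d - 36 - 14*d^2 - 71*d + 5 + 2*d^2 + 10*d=-12*d^2 - 54*d - 24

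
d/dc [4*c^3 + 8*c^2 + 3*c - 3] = 12*c^2 + 16*c + 3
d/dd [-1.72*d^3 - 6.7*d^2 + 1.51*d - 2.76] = -5.16*d^2 - 13.4*d + 1.51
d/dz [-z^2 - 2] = -2*z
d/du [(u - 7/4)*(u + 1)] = 2*u - 3/4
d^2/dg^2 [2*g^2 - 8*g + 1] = 4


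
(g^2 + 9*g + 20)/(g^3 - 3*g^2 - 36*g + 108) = (g^2 + 9*g + 20)/(g^3 - 3*g^2 - 36*g + 108)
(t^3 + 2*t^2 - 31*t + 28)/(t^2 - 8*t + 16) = (t^2 + 6*t - 7)/(t - 4)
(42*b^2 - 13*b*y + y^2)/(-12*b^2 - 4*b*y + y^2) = (-7*b + y)/(2*b + y)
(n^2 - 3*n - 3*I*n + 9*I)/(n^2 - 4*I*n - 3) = (n - 3)/(n - I)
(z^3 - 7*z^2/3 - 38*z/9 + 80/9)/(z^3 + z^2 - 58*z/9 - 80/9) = (3*z - 5)/(3*z + 5)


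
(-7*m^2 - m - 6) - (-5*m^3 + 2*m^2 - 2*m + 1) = 5*m^3 - 9*m^2 + m - 7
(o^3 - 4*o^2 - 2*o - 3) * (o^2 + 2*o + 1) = o^5 - 2*o^4 - 9*o^3 - 11*o^2 - 8*o - 3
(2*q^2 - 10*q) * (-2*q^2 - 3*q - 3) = -4*q^4 + 14*q^3 + 24*q^2 + 30*q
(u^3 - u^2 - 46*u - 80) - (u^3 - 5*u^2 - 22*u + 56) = 4*u^2 - 24*u - 136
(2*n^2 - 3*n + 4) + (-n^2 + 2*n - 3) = n^2 - n + 1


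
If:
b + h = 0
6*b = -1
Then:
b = -1/6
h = 1/6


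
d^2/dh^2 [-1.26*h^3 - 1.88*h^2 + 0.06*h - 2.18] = -7.56*h - 3.76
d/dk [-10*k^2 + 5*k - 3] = 5 - 20*k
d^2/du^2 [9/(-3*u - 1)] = -162/(3*u + 1)^3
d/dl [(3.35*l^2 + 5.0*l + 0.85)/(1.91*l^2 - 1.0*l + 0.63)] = (-12.9*l^2 + 0.974*l + 4.0)/(3.6481*l^4 - 3.82*l^3 + 3.4066*l^2 - 1.26*l + 0.3969)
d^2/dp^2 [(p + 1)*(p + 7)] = 2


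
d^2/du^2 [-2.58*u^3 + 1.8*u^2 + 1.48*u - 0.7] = 3.6 - 15.48*u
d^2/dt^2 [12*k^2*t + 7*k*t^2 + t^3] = 14*k + 6*t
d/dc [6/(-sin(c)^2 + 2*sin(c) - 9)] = 12*(sin(c) - 1)*cos(c)/(sin(c)^2 - 2*sin(c) + 9)^2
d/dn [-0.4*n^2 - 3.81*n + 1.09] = -0.8*n - 3.81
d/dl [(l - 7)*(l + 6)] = 2*l - 1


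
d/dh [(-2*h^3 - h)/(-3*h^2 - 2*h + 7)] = (6*h^4 + 8*h^3 - 45*h^2 - 7)/(9*h^4 + 12*h^3 - 38*h^2 - 28*h + 49)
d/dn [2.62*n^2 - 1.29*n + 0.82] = 5.24*n - 1.29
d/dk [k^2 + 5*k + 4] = 2*k + 5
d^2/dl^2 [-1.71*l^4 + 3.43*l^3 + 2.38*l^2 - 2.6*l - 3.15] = -20.52*l^2 + 20.58*l + 4.76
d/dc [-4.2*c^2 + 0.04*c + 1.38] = 0.04 - 8.4*c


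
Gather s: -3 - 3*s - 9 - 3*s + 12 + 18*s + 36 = 12*s + 36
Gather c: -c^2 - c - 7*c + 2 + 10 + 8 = -c^2 - 8*c + 20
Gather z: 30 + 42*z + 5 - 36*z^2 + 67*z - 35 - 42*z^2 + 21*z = -78*z^2 + 130*z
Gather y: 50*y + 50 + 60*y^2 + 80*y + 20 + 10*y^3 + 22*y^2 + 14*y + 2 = 10*y^3 + 82*y^2 + 144*y + 72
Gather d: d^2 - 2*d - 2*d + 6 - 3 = d^2 - 4*d + 3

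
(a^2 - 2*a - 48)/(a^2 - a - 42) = (a - 8)/(a - 7)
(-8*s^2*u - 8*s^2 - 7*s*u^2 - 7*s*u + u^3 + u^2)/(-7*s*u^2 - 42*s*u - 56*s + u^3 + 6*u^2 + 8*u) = (8*s^2*u + 8*s^2 + 7*s*u^2 + 7*s*u - u^3 - u^2)/(7*s*u^2 + 42*s*u + 56*s - u^3 - 6*u^2 - 8*u)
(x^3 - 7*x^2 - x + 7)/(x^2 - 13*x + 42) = (x^2 - 1)/(x - 6)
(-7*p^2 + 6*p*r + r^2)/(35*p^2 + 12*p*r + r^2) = (-p + r)/(5*p + r)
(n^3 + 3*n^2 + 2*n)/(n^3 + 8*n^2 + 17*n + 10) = n/(n + 5)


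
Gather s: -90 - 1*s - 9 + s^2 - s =s^2 - 2*s - 99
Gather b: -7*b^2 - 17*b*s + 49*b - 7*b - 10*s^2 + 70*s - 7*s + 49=-7*b^2 + b*(42 - 17*s) - 10*s^2 + 63*s + 49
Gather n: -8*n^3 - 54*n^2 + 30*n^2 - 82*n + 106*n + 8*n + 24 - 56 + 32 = -8*n^3 - 24*n^2 + 32*n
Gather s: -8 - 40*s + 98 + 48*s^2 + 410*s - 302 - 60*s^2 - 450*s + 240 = -12*s^2 - 80*s + 28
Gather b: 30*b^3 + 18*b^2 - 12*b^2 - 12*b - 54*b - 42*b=30*b^3 + 6*b^2 - 108*b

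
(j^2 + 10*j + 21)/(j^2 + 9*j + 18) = (j + 7)/(j + 6)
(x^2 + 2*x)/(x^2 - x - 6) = x/(x - 3)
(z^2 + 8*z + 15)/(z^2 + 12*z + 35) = (z + 3)/(z + 7)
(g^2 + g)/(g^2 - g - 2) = g/(g - 2)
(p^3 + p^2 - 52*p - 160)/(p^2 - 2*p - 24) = (p^2 - 3*p - 40)/(p - 6)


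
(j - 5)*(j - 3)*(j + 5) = j^3 - 3*j^2 - 25*j + 75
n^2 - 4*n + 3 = (n - 3)*(n - 1)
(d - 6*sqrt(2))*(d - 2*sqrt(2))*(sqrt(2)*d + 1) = sqrt(2)*d^3 - 15*d^2 + 16*sqrt(2)*d + 24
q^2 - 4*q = q*(q - 4)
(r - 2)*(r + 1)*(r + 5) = r^3 + 4*r^2 - 7*r - 10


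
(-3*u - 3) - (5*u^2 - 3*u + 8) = -5*u^2 - 11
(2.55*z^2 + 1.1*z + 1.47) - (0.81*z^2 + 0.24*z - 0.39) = 1.74*z^2 + 0.86*z + 1.86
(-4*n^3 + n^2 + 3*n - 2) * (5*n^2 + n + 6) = -20*n^5 + n^4 - 8*n^3 - n^2 + 16*n - 12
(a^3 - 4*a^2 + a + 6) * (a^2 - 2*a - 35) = a^5 - 6*a^4 - 26*a^3 + 144*a^2 - 47*a - 210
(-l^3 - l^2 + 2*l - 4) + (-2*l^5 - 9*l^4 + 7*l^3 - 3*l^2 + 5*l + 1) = -2*l^5 - 9*l^4 + 6*l^3 - 4*l^2 + 7*l - 3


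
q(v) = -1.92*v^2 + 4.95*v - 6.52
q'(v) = 4.95 - 3.84*v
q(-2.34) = -28.62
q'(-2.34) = 13.94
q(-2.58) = -32.07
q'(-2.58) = 14.86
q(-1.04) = -13.74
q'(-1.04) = 8.94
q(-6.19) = -110.73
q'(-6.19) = 28.72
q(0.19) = -5.65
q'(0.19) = 4.22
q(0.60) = -4.24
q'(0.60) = 2.65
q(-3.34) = -44.47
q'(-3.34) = 17.78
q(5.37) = -35.31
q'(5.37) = -15.67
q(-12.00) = -342.40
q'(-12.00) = 51.03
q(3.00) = -8.95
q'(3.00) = -6.57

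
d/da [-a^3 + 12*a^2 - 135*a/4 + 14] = -3*a^2 + 24*a - 135/4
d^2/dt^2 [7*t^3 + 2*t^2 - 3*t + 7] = 42*t + 4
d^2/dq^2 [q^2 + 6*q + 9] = 2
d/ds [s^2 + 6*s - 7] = 2*s + 6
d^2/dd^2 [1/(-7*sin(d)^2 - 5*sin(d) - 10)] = (196*sin(d)^4 + 105*sin(d)^3 - 549*sin(d)^2 - 260*sin(d) + 90)/(7*sin(d)^2 + 5*sin(d) + 10)^3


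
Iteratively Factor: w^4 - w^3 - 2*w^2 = (w)*(w^3 - w^2 - 2*w) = w*(w - 2)*(w^2 + w) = w^2*(w - 2)*(w + 1)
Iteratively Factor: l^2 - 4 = (l + 2)*(l - 2)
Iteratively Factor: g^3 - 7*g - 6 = (g + 1)*(g^2 - g - 6) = (g + 1)*(g + 2)*(g - 3)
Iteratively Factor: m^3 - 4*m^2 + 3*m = (m - 3)*(m^2 - m) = m*(m - 3)*(m - 1)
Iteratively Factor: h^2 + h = (h + 1)*(h)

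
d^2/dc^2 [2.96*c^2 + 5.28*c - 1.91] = 5.92000000000000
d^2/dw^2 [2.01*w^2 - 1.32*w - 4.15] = 4.02000000000000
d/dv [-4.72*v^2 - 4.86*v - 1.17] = -9.44*v - 4.86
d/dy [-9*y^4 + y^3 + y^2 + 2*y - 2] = -36*y^3 + 3*y^2 + 2*y + 2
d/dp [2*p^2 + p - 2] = 4*p + 1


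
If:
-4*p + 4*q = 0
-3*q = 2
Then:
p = -2/3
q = -2/3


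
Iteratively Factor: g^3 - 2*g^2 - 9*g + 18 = (g + 3)*(g^2 - 5*g + 6) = (g - 2)*(g + 3)*(g - 3)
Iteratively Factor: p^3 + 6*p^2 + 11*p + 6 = (p + 3)*(p^2 + 3*p + 2) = (p + 1)*(p + 3)*(p + 2)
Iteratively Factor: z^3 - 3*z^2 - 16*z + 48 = (z - 4)*(z^2 + z - 12) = (z - 4)*(z - 3)*(z + 4)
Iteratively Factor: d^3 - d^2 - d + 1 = (d + 1)*(d^2 - 2*d + 1) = (d - 1)*(d + 1)*(d - 1)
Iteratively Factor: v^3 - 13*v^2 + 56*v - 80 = (v - 4)*(v^2 - 9*v + 20) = (v - 4)^2*(v - 5)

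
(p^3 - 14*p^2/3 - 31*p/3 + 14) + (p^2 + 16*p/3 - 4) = p^3 - 11*p^2/3 - 5*p + 10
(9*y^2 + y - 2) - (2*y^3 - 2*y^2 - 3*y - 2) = -2*y^3 + 11*y^2 + 4*y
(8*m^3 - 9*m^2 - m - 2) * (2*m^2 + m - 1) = 16*m^5 - 10*m^4 - 19*m^3 + 4*m^2 - m + 2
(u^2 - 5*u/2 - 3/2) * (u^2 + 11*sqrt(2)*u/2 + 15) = u^4 - 5*u^3/2 + 11*sqrt(2)*u^3/2 - 55*sqrt(2)*u^2/4 + 27*u^2/2 - 75*u/2 - 33*sqrt(2)*u/4 - 45/2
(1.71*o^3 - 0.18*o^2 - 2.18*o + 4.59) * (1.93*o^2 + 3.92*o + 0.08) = 3.3003*o^5 + 6.3558*o^4 - 4.7762*o^3 + 0.298699999999998*o^2 + 17.8184*o + 0.3672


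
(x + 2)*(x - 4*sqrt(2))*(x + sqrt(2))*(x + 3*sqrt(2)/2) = x^4 - 3*sqrt(2)*x^3/2 + 2*x^3 - 17*x^2 - 3*sqrt(2)*x^2 - 34*x - 12*sqrt(2)*x - 24*sqrt(2)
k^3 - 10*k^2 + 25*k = k*(k - 5)^2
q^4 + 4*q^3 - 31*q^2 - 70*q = q*(q - 5)*(q + 2)*(q + 7)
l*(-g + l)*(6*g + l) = -6*g^2*l + 5*g*l^2 + l^3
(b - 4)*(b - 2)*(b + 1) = b^3 - 5*b^2 + 2*b + 8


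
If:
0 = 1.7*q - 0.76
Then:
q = 0.45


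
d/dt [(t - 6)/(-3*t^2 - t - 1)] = (-3*t^2 - t + (t - 6)*(6*t + 1) - 1)/(3*t^2 + t + 1)^2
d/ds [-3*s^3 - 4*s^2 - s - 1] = -9*s^2 - 8*s - 1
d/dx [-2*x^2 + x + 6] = 1 - 4*x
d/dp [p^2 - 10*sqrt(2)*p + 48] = 2*p - 10*sqrt(2)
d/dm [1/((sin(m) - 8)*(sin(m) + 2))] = 2*(3 - sin(m))*cos(m)/((sin(m) - 8)^2*(sin(m) + 2)^2)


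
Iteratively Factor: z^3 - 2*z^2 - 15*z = (z - 5)*(z^2 + 3*z) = z*(z - 5)*(z + 3)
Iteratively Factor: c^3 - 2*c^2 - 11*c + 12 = (c + 3)*(c^2 - 5*c + 4) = (c - 4)*(c + 3)*(c - 1)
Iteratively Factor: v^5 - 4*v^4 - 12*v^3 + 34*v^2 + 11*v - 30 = (v - 2)*(v^4 - 2*v^3 - 16*v^2 + 2*v + 15) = (v - 2)*(v + 1)*(v^3 - 3*v^2 - 13*v + 15) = (v - 2)*(v + 1)*(v + 3)*(v^2 - 6*v + 5) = (v - 5)*(v - 2)*(v + 1)*(v + 3)*(v - 1)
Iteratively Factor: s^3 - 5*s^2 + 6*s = (s)*(s^2 - 5*s + 6) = s*(s - 3)*(s - 2)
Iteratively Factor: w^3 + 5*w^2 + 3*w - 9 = (w + 3)*(w^2 + 2*w - 3) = (w - 1)*(w + 3)*(w + 3)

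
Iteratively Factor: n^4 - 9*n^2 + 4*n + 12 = (n - 2)*(n^3 + 2*n^2 - 5*n - 6) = (n - 2)*(n + 3)*(n^2 - n - 2) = (n - 2)^2*(n + 3)*(n + 1)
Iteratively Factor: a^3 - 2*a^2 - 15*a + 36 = (a + 4)*(a^2 - 6*a + 9) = (a - 3)*(a + 4)*(a - 3)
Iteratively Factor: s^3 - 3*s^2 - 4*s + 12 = (s - 3)*(s^2 - 4) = (s - 3)*(s - 2)*(s + 2)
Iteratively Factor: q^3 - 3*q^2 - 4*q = (q - 4)*(q^2 + q) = q*(q - 4)*(q + 1)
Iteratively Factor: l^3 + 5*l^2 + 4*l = (l)*(l^2 + 5*l + 4) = l*(l + 1)*(l + 4)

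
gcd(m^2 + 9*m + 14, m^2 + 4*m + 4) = m + 2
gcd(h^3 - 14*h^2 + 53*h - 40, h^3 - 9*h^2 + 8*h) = h^2 - 9*h + 8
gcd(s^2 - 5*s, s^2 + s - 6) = 1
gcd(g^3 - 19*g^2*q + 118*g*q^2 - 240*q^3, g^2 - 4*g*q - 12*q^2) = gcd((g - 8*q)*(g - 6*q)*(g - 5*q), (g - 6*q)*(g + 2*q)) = -g + 6*q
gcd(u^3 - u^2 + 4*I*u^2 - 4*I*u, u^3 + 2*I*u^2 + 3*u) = u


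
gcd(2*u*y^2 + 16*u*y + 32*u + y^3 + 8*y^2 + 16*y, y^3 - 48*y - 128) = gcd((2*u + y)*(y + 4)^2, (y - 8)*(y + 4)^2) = y^2 + 8*y + 16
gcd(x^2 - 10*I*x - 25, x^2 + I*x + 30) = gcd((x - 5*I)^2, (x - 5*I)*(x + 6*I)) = x - 5*I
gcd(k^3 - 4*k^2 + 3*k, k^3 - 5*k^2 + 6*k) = k^2 - 3*k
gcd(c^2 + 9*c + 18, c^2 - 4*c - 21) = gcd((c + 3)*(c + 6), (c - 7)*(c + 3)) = c + 3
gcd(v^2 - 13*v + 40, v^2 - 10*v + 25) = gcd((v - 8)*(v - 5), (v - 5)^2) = v - 5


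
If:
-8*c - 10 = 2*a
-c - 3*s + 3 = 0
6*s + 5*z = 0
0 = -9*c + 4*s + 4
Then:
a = -251/31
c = 24/31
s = 23/31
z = -138/155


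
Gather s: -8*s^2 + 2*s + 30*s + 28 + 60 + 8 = -8*s^2 + 32*s + 96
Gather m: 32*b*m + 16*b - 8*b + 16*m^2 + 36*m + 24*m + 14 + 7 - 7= 8*b + 16*m^2 + m*(32*b + 60) + 14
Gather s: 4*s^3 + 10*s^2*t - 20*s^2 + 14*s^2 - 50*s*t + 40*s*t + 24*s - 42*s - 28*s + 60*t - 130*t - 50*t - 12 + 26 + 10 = 4*s^3 + s^2*(10*t - 6) + s*(-10*t - 46) - 120*t + 24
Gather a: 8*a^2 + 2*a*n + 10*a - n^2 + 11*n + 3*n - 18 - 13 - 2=8*a^2 + a*(2*n + 10) - n^2 + 14*n - 33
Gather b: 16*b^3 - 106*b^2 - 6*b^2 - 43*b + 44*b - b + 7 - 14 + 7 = 16*b^3 - 112*b^2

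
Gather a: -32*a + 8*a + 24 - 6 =18 - 24*a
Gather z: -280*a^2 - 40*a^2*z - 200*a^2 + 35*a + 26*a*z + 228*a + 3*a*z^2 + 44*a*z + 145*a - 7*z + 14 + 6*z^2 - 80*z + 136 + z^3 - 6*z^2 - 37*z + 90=-480*a^2 + 3*a*z^2 + 408*a + z^3 + z*(-40*a^2 + 70*a - 124) + 240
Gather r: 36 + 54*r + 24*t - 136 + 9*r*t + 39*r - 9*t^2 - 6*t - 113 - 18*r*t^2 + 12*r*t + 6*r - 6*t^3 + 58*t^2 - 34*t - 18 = r*(-18*t^2 + 21*t + 99) - 6*t^3 + 49*t^2 - 16*t - 231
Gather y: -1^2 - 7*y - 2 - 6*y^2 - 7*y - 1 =-6*y^2 - 14*y - 4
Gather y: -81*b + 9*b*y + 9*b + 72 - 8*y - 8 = -72*b + y*(9*b - 8) + 64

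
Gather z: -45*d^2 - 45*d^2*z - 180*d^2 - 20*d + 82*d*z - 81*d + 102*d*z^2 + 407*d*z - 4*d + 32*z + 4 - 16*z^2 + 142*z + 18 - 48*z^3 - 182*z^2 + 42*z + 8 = -225*d^2 - 105*d - 48*z^3 + z^2*(102*d - 198) + z*(-45*d^2 + 489*d + 216) + 30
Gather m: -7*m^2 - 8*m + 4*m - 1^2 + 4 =-7*m^2 - 4*m + 3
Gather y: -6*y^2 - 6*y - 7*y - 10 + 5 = -6*y^2 - 13*y - 5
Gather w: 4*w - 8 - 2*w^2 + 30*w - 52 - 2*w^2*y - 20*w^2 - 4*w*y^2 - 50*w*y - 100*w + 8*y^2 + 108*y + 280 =w^2*(-2*y - 22) + w*(-4*y^2 - 50*y - 66) + 8*y^2 + 108*y + 220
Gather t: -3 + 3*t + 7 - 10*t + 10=14 - 7*t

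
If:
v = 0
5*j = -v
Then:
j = 0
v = 0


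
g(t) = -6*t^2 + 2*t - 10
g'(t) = 2 - 12*t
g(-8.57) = -467.81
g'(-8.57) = 104.84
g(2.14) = -33.20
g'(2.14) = -23.68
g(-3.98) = -113.00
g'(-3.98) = 49.76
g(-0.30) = -11.14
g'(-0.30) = 5.60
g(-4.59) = -145.59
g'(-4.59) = 57.08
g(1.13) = -15.40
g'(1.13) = -11.56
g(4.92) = -145.40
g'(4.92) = -57.04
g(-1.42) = -24.94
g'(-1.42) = 19.04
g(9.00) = -478.00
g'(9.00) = -106.00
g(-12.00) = -898.00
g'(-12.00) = 146.00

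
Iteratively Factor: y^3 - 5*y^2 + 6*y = (y - 3)*(y^2 - 2*y) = (y - 3)*(y - 2)*(y)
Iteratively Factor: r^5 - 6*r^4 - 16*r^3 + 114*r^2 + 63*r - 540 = (r - 4)*(r^4 - 2*r^3 - 24*r^2 + 18*r + 135) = (r - 4)*(r + 3)*(r^3 - 5*r^2 - 9*r + 45) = (r - 5)*(r - 4)*(r + 3)*(r^2 - 9) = (r - 5)*(r - 4)*(r + 3)^2*(r - 3)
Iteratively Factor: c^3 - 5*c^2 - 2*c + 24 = (c - 3)*(c^2 - 2*c - 8) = (c - 3)*(c + 2)*(c - 4)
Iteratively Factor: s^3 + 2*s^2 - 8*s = (s - 2)*(s^2 + 4*s) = s*(s - 2)*(s + 4)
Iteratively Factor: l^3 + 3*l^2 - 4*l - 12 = (l - 2)*(l^2 + 5*l + 6) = (l - 2)*(l + 2)*(l + 3)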